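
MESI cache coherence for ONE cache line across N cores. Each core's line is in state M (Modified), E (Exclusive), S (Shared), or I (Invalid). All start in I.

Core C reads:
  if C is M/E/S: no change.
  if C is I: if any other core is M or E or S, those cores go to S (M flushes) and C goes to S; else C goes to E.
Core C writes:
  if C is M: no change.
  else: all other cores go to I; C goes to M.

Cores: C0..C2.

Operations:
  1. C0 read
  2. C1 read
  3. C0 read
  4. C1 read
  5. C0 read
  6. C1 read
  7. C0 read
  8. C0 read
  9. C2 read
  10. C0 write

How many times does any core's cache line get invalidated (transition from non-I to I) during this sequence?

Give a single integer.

Answer: 2

Derivation:
Op 1: C0 read [C0 read from I: no other sharers -> C0=E (exclusive)] -> [E,I,I] (invalidations this op: 0; running total: 0)
Op 2: C1 read [C1 read from I: others=['C0=E'] -> C1=S, others downsized to S] -> [S,S,I] (invalidations this op: 0; running total: 0)
Op 3: C0 read [C0 read: already in S, no change] -> [S,S,I] (invalidations this op: 0; running total: 0)
Op 4: C1 read [C1 read: already in S, no change] -> [S,S,I] (invalidations this op: 0; running total: 0)
Op 5: C0 read [C0 read: already in S, no change] -> [S,S,I] (invalidations this op: 0; running total: 0)
Op 6: C1 read [C1 read: already in S, no change] -> [S,S,I] (invalidations this op: 0; running total: 0)
Op 7: C0 read [C0 read: already in S, no change] -> [S,S,I] (invalidations this op: 0; running total: 0)
Op 8: C0 read [C0 read: already in S, no change] -> [S,S,I] (invalidations this op: 0; running total: 0)
Op 9: C2 read [C2 read from I: others=['C0=S', 'C1=S'] -> C2=S, others downsized to S] -> [S,S,S] (invalidations this op: 0; running total: 0)
Op 10: C0 write [C0 write: invalidate ['C1=S', 'C2=S'] -> C0=M] -> [M,I,I] (invalidations this op: 2; running total: 2)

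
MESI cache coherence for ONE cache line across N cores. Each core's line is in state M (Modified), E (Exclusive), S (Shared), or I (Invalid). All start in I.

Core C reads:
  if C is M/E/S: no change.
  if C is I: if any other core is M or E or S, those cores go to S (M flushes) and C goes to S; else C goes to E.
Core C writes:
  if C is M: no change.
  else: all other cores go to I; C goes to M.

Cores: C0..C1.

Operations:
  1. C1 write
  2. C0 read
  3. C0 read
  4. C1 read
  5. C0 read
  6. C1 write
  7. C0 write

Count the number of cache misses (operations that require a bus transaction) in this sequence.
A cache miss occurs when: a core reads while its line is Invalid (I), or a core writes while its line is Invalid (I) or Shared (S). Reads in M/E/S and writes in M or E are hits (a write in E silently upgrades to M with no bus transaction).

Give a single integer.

Answer: 4

Derivation:
Op 1: C1 write [C1 write: invalidate none -> C1=M] -> [I,M] [MISS #1: write from I]
Op 2: C0 read [C0 read from I: others=['C1=M'] -> C0=S, others downsized to S] -> [S,S] [MISS #2: read from I]
Op 3: C0 read [C0 read: already in S, no change] -> [S,S] [hit: read from S]
Op 4: C1 read [C1 read: already in S, no change] -> [S,S] [hit: read from S]
Op 5: C0 read [C0 read: already in S, no change] -> [S,S] [hit: read from S]
Op 6: C1 write [C1 write: invalidate ['C0=S'] -> C1=M] -> [I,M] [MISS #3: write from S]
Op 7: C0 write [C0 write: invalidate ['C1=M'] -> C0=M] -> [M,I] [MISS #4: write from I]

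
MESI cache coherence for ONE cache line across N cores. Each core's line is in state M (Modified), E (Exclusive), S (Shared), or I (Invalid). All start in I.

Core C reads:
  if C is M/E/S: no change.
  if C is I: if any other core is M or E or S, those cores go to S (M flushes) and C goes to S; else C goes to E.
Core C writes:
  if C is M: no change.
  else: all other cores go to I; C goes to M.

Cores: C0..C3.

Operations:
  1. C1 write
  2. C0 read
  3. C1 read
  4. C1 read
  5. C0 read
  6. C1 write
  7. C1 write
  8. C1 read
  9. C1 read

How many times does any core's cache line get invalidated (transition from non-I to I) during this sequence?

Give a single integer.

Answer: 1

Derivation:
Op 1: C1 write [C1 write: invalidate none -> C1=M] -> [I,M,I,I] (invalidations this op: 0; running total: 0)
Op 2: C0 read [C0 read from I: others=['C1=M'] -> C0=S, others downsized to S] -> [S,S,I,I] (invalidations this op: 0; running total: 0)
Op 3: C1 read [C1 read: already in S, no change] -> [S,S,I,I] (invalidations this op: 0; running total: 0)
Op 4: C1 read [C1 read: already in S, no change] -> [S,S,I,I] (invalidations this op: 0; running total: 0)
Op 5: C0 read [C0 read: already in S, no change] -> [S,S,I,I] (invalidations this op: 0; running total: 0)
Op 6: C1 write [C1 write: invalidate ['C0=S'] -> C1=M] -> [I,M,I,I] (invalidations this op: 1; running total: 1)
Op 7: C1 write [C1 write: already M (modified), no change] -> [I,M,I,I] (invalidations this op: 0; running total: 1)
Op 8: C1 read [C1 read: already in M, no change] -> [I,M,I,I] (invalidations this op: 0; running total: 1)
Op 9: C1 read [C1 read: already in M, no change] -> [I,M,I,I] (invalidations this op: 0; running total: 1)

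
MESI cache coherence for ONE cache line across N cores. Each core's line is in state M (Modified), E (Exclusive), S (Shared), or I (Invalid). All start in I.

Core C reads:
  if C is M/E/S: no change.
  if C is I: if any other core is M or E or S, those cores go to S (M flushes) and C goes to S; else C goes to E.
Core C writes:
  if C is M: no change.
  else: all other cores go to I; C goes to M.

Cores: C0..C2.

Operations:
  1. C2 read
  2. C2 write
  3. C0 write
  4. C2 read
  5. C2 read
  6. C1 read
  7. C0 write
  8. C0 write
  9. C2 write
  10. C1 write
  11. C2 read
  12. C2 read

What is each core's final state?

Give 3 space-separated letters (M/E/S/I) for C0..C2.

Op 1: C2 read [C2 read from I: no other sharers -> C2=E (exclusive)] -> [I,I,E]
Op 2: C2 write [C2 write: invalidate none -> C2=M] -> [I,I,M]
Op 3: C0 write [C0 write: invalidate ['C2=M'] -> C0=M] -> [M,I,I]
Op 4: C2 read [C2 read from I: others=['C0=M'] -> C2=S, others downsized to S] -> [S,I,S]
Op 5: C2 read [C2 read: already in S, no change] -> [S,I,S]
Op 6: C1 read [C1 read from I: others=['C0=S', 'C2=S'] -> C1=S, others downsized to S] -> [S,S,S]
Op 7: C0 write [C0 write: invalidate ['C1=S', 'C2=S'] -> C0=M] -> [M,I,I]
Op 8: C0 write [C0 write: already M (modified), no change] -> [M,I,I]
Op 9: C2 write [C2 write: invalidate ['C0=M'] -> C2=M] -> [I,I,M]
Op 10: C1 write [C1 write: invalidate ['C2=M'] -> C1=M] -> [I,M,I]
Op 11: C2 read [C2 read from I: others=['C1=M'] -> C2=S, others downsized to S] -> [I,S,S]
Op 12: C2 read [C2 read: already in S, no change] -> [I,S,S]

Answer: I S S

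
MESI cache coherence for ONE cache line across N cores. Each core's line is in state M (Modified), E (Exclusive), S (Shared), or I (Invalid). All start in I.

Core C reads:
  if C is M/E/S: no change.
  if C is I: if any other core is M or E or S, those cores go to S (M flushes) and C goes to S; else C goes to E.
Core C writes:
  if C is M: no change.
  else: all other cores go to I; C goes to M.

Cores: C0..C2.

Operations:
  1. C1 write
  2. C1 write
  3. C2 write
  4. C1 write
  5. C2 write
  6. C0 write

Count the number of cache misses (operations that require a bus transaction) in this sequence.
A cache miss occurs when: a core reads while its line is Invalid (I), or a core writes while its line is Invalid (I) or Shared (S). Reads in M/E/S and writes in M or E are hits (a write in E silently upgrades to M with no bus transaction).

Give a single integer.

Op 1: C1 write [C1 write: invalidate none -> C1=M] -> [I,M,I] [MISS #1: write from I]
Op 2: C1 write [C1 write: already M (modified), no change] -> [I,M,I] [hit: write from M]
Op 3: C2 write [C2 write: invalidate ['C1=M'] -> C2=M] -> [I,I,M] [MISS #2: write from I]
Op 4: C1 write [C1 write: invalidate ['C2=M'] -> C1=M] -> [I,M,I] [MISS #3: write from I]
Op 5: C2 write [C2 write: invalidate ['C1=M'] -> C2=M] -> [I,I,M] [MISS #4: write from I]
Op 6: C0 write [C0 write: invalidate ['C2=M'] -> C0=M] -> [M,I,I] [MISS #5: write from I]

Answer: 5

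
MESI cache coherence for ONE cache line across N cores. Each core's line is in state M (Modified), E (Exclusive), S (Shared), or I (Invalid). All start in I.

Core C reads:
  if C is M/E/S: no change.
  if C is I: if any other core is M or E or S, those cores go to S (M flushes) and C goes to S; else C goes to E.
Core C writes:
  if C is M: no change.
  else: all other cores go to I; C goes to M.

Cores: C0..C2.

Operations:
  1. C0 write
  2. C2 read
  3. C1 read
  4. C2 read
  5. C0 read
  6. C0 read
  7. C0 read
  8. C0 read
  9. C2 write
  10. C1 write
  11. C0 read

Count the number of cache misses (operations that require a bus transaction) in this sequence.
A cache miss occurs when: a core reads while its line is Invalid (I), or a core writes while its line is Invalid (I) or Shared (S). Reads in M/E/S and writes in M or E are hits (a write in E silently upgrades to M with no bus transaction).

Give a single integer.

Op 1: C0 write [C0 write: invalidate none -> C0=M] -> [M,I,I] [MISS #1: write from I]
Op 2: C2 read [C2 read from I: others=['C0=M'] -> C2=S, others downsized to S] -> [S,I,S] [MISS #2: read from I]
Op 3: C1 read [C1 read from I: others=['C0=S', 'C2=S'] -> C1=S, others downsized to S] -> [S,S,S] [MISS #3: read from I]
Op 4: C2 read [C2 read: already in S, no change] -> [S,S,S] [hit: read from S]
Op 5: C0 read [C0 read: already in S, no change] -> [S,S,S] [hit: read from S]
Op 6: C0 read [C0 read: already in S, no change] -> [S,S,S] [hit: read from S]
Op 7: C0 read [C0 read: already in S, no change] -> [S,S,S] [hit: read from S]
Op 8: C0 read [C0 read: already in S, no change] -> [S,S,S] [hit: read from S]
Op 9: C2 write [C2 write: invalidate ['C0=S', 'C1=S'] -> C2=M] -> [I,I,M] [MISS #4: write from S]
Op 10: C1 write [C1 write: invalidate ['C2=M'] -> C1=M] -> [I,M,I] [MISS #5: write from I]
Op 11: C0 read [C0 read from I: others=['C1=M'] -> C0=S, others downsized to S] -> [S,S,I] [MISS #6: read from I]

Answer: 6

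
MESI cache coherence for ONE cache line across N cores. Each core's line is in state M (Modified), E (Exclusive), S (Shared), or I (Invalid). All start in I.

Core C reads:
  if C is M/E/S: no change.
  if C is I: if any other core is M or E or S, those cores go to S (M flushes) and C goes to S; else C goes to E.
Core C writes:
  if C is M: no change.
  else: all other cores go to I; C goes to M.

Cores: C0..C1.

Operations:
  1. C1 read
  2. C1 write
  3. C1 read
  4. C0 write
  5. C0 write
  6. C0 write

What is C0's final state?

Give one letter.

Op 1: C1 read [C1 read from I: no other sharers -> C1=E (exclusive)] -> [I,E]
Op 2: C1 write [C1 write: invalidate none -> C1=M] -> [I,M]
Op 3: C1 read [C1 read: already in M, no change] -> [I,M]
Op 4: C0 write [C0 write: invalidate ['C1=M'] -> C0=M] -> [M,I]
Op 5: C0 write [C0 write: already M (modified), no change] -> [M,I]
Op 6: C0 write [C0 write: already M (modified), no change] -> [M,I]

Answer: M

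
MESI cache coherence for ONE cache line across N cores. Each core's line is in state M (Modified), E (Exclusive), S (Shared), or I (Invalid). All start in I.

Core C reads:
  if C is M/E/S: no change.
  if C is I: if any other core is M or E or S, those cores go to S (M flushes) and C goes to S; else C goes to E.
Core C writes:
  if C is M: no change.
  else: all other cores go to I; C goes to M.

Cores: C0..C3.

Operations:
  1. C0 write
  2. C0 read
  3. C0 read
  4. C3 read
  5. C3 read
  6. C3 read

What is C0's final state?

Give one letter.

Answer: S

Derivation:
Op 1: C0 write [C0 write: invalidate none -> C0=M] -> [M,I,I,I]
Op 2: C0 read [C0 read: already in M, no change] -> [M,I,I,I]
Op 3: C0 read [C0 read: already in M, no change] -> [M,I,I,I]
Op 4: C3 read [C3 read from I: others=['C0=M'] -> C3=S, others downsized to S] -> [S,I,I,S]
Op 5: C3 read [C3 read: already in S, no change] -> [S,I,I,S]
Op 6: C3 read [C3 read: already in S, no change] -> [S,I,I,S]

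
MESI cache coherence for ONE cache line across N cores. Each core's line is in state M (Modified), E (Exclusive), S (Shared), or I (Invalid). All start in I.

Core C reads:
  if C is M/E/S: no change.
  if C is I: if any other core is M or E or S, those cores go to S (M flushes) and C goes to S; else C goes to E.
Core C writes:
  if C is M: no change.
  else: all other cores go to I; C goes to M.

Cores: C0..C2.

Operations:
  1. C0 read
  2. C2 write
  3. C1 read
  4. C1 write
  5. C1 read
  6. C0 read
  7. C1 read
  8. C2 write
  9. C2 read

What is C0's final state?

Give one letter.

Op 1: C0 read [C0 read from I: no other sharers -> C0=E (exclusive)] -> [E,I,I]
Op 2: C2 write [C2 write: invalidate ['C0=E'] -> C2=M] -> [I,I,M]
Op 3: C1 read [C1 read from I: others=['C2=M'] -> C1=S, others downsized to S] -> [I,S,S]
Op 4: C1 write [C1 write: invalidate ['C2=S'] -> C1=M] -> [I,M,I]
Op 5: C1 read [C1 read: already in M, no change] -> [I,M,I]
Op 6: C0 read [C0 read from I: others=['C1=M'] -> C0=S, others downsized to S] -> [S,S,I]
Op 7: C1 read [C1 read: already in S, no change] -> [S,S,I]
Op 8: C2 write [C2 write: invalidate ['C0=S', 'C1=S'] -> C2=M] -> [I,I,M]
Op 9: C2 read [C2 read: already in M, no change] -> [I,I,M]

Answer: I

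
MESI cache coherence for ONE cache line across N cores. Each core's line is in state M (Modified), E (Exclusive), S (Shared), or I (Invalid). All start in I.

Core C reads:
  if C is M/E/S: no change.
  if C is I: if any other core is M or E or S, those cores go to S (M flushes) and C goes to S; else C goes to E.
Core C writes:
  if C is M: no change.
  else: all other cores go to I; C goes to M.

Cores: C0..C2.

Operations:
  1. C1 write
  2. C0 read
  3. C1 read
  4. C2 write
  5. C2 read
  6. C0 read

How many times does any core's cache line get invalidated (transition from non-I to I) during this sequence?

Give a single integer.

Op 1: C1 write [C1 write: invalidate none -> C1=M] -> [I,M,I] (invalidations this op: 0; running total: 0)
Op 2: C0 read [C0 read from I: others=['C1=M'] -> C0=S, others downsized to S] -> [S,S,I] (invalidations this op: 0; running total: 0)
Op 3: C1 read [C1 read: already in S, no change] -> [S,S,I] (invalidations this op: 0; running total: 0)
Op 4: C2 write [C2 write: invalidate ['C0=S', 'C1=S'] -> C2=M] -> [I,I,M] (invalidations this op: 2; running total: 2)
Op 5: C2 read [C2 read: already in M, no change] -> [I,I,M] (invalidations this op: 0; running total: 2)
Op 6: C0 read [C0 read from I: others=['C2=M'] -> C0=S, others downsized to S] -> [S,I,S] (invalidations this op: 0; running total: 2)

Answer: 2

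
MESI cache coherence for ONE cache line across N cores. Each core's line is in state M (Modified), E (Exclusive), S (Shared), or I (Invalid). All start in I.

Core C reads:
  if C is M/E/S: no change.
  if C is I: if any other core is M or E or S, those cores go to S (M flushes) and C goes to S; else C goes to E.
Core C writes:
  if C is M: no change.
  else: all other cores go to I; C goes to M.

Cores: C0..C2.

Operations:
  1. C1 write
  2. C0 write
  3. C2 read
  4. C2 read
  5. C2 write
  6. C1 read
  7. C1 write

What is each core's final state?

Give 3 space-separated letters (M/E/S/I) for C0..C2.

Answer: I M I

Derivation:
Op 1: C1 write [C1 write: invalidate none -> C1=M] -> [I,M,I]
Op 2: C0 write [C0 write: invalidate ['C1=M'] -> C0=M] -> [M,I,I]
Op 3: C2 read [C2 read from I: others=['C0=M'] -> C2=S, others downsized to S] -> [S,I,S]
Op 4: C2 read [C2 read: already in S, no change] -> [S,I,S]
Op 5: C2 write [C2 write: invalidate ['C0=S'] -> C2=M] -> [I,I,M]
Op 6: C1 read [C1 read from I: others=['C2=M'] -> C1=S, others downsized to S] -> [I,S,S]
Op 7: C1 write [C1 write: invalidate ['C2=S'] -> C1=M] -> [I,M,I]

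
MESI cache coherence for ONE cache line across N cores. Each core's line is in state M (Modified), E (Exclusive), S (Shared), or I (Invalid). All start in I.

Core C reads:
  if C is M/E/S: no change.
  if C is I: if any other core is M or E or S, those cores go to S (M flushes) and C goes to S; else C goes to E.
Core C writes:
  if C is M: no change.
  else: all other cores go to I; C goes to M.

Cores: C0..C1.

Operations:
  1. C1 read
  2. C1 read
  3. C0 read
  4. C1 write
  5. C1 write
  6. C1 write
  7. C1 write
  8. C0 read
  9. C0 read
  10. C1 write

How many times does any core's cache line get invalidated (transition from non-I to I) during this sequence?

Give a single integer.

Op 1: C1 read [C1 read from I: no other sharers -> C1=E (exclusive)] -> [I,E] (invalidations this op: 0; running total: 0)
Op 2: C1 read [C1 read: already in E, no change] -> [I,E] (invalidations this op: 0; running total: 0)
Op 3: C0 read [C0 read from I: others=['C1=E'] -> C0=S, others downsized to S] -> [S,S] (invalidations this op: 0; running total: 0)
Op 4: C1 write [C1 write: invalidate ['C0=S'] -> C1=M] -> [I,M] (invalidations this op: 1; running total: 1)
Op 5: C1 write [C1 write: already M (modified), no change] -> [I,M] (invalidations this op: 0; running total: 1)
Op 6: C1 write [C1 write: already M (modified), no change] -> [I,M] (invalidations this op: 0; running total: 1)
Op 7: C1 write [C1 write: already M (modified), no change] -> [I,M] (invalidations this op: 0; running total: 1)
Op 8: C0 read [C0 read from I: others=['C1=M'] -> C0=S, others downsized to S] -> [S,S] (invalidations this op: 0; running total: 1)
Op 9: C0 read [C0 read: already in S, no change] -> [S,S] (invalidations this op: 0; running total: 1)
Op 10: C1 write [C1 write: invalidate ['C0=S'] -> C1=M] -> [I,M] (invalidations this op: 1; running total: 2)

Answer: 2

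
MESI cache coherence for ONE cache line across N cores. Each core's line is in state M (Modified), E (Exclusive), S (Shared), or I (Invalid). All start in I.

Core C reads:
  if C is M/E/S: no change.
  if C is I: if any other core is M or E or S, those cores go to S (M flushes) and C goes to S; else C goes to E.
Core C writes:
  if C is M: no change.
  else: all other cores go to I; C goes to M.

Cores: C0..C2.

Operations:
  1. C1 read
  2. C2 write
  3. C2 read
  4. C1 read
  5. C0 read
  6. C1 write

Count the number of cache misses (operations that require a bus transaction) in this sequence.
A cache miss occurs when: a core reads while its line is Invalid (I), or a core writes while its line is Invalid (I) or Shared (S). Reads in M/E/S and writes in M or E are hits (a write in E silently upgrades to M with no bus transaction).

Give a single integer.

Answer: 5

Derivation:
Op 1: C1 read [C1 read from I: no other sharers -> C1=E (exclusive)] -> [I,E,I] [MISS #1: read from I]
Op 2: C2 write [C2 write: invalidate ['C1=E'] -> C2=M] -> [I,I,M] [MISS #2: write from I]
Op 3: C2 read [C2 read: already in M, no change] -> [I,I,M] [hit: read from M]
Op 4: C1 read [C1 read from I: others=['C2=M'] -> C1=S, others downsized to S] -> [I,S,S] [MISS #3: read from I]
Op 5: C0 read [C0 read from I: others=['C1=S', 'C2=S'] -> C0=S, others downsized to S] -> [S,S,S] [MISS #4: read from I]
Op 6: C1 write [C1 write: invalidate ['C0=S', 'C2=S'] -> C1=M] -> [I,M,I] [MISS #5: write from S]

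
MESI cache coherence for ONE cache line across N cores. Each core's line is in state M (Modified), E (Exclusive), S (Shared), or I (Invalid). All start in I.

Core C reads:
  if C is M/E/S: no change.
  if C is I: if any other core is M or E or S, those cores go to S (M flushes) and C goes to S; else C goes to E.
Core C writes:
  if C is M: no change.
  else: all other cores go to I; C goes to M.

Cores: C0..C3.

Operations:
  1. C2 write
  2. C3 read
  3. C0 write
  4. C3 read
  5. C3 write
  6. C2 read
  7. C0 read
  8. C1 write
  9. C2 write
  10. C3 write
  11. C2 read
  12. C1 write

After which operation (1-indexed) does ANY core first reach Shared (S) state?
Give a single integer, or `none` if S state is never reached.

Answer: 2

Derivation:
Op 1: C2 write [C2 write: invalidate none -> C2=M] -> [I,I,M,I]
Op 2: C3 read [C3 read from I: others=['C2=M'] -> C3=S, others downsized to S] -> [I,I,S,S]
  -> First S state at op 2; remaining ops need not be traced.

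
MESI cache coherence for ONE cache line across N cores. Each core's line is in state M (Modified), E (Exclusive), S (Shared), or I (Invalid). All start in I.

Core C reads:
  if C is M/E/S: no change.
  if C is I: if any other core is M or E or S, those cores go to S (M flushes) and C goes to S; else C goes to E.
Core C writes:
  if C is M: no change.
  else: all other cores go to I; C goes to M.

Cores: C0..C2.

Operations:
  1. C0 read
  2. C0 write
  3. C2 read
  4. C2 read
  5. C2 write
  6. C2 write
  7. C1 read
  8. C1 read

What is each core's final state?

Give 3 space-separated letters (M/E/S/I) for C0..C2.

Op 1: C0 read [C0 read from I: no other sharers -> C0=E (exclusive)] -> [E,I,I]
Op 2: C0 write [C0 write: invalidate none -> C0=M] -> [M,I,I]
Op 3: C2 read [C2 read from I: others=['C0=M'] -> C2=S, others downsized to S] -> [S,I,S]
Op 4: C2 read [C2 read: already in S, no change] -> [S,I,S]
Op 5: C2 write [C2 write: invalidate ['C0=S'] -> C2=M] -> [I,I,M]
Op 6: C2 write [C2 write: already M (modified), no change] -> [I,I,M]
Op 7: C1 read [C1 read from I: others=['C2=M'] -> C1=S, others downsized to S] -> [I,S,S]
Op 8: C1 read [C1 read: already in S, no change] -> [I,S,S]

Answer: I S S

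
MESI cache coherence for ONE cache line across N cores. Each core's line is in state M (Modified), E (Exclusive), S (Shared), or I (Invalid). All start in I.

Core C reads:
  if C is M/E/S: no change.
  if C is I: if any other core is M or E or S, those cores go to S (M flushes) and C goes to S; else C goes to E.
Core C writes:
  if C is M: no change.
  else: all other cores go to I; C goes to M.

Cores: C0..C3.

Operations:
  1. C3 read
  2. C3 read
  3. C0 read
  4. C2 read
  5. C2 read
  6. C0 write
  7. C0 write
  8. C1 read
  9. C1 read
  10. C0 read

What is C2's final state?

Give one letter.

Op 1: C3 read [C3 read from I: no other sharers -> C3=E (exclusive)] -> [I,I,I,E]
Op 2: C3 read [C3 read: already in E, no change] -> [I,I,I,E]
Op 3: C0 read [C0 read from I: others=['C3=E'] -> C0=S, others downsized to S] -> [S,I,I,S]
Op 4: C2 read [C2 read from I: others=['C0=S', 'C3=S'] -> C2=S, others downsized to S] -> [S,I,S,S]
Op 5: C2 read [C2 read: already in S, no change] -> [S,I,S,S]
Op 6: C0 write [C0 write: invalidate ['C2=S', 'C3=S'] -> C0=M] -> [M,I,I,I]
Op 7: C0 write [C0 write: already M (modified), no change] -> [M,I,I,I]
Op 8: C1 read [C1 read from I: others=['C0=M'] -> C1=S, others downsized to S] -> [S,S,I,I]
Op 9: C1 read [C1 read: already in S, no change] -> [S,S,I,I]
Op 10: C0 read [C0 read: already in S, no change] -> [S,S,I,I]

Answer: I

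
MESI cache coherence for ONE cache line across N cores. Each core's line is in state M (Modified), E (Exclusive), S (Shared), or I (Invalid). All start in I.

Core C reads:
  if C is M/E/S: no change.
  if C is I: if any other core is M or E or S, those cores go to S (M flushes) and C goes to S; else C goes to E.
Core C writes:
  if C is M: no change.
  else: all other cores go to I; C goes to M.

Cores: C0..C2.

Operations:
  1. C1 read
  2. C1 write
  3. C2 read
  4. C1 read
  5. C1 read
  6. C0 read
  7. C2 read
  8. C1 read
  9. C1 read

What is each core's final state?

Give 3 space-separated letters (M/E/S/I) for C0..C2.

Op 1: C1 read [C1 read from I: no other sharers -> C1=E (exclusive)] -> [I,E,I]
Op 2: C1 write [C1 write: invalidate none -> C1=M] -> [I,M,I]
Op 3: C2 read [C2 read from I: others=['C1=M'] -> C2=S, others downsized to S] -> [I,S,S]
Op 4: C1 read [C1 read: already in S, no change] -> [I,S,S]
Op 5: C1 read [C1 read: already in S, no change] -> [I,S,S]
Op 6: C0 read [C0 read from I: others=['C1=S', 'C2=S'] -> C0=S, others downsized to S] -> [S,S,S]
Op 7: C2 read [C2 read: already in S, no change] -> [S,S,S]
Op 8: C1 read [C1 read: already in S, no change] -> [S,S,S]
Op 9: C1 read [C1 read: already in S, no change] -> [S,S,S]

Answer: S S S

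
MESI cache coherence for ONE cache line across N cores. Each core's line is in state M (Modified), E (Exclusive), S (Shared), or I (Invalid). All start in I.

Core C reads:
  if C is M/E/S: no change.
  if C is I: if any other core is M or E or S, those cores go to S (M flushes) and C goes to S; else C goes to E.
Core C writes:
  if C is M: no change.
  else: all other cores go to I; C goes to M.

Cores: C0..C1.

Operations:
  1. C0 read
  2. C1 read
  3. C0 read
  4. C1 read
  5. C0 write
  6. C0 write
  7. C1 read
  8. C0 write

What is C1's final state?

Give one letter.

Op 1: C0 read [C0 read from I: no other sharers -> C0=E (exclusive)] -> [E,I]
Op 2: C1 read [C1 read from I: others=['C0=E'] -> C1=S, others downsized to S] -> [S,S]
Op 3: C0 read [C0 read: already in S, no change] -> [S,S]
Op 4: C1 read [C1 read: already in S, no change] -> [S,S]
Op 5: C0 write [C0 write: invalidate ['C1=S'] -> C0=M] -> [M,I]
Op 6: C0 write [C0 write: already M (modified), no change] -> [M,I]
Op 7: C1 read [C1 read from I: others=['C0=M'] -> C1=S, others downsized to S] -> [S,S]
Op 8: C0 write [C0 write: invalidate ['C1=S'] -> C0=M] -> [M,I]

Answer: I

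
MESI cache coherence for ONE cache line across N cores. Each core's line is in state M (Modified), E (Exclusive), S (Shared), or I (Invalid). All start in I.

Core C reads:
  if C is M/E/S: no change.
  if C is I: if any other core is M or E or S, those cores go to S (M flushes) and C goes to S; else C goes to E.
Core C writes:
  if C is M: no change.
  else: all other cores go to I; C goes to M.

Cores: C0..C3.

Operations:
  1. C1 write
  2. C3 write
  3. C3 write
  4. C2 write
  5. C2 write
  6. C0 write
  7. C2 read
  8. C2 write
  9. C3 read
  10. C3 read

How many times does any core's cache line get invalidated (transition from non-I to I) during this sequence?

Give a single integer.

Answer: 4

Derivation:
Op 1: C1 write [C1 write: invalidate none -> C1=M] -> [I,M,I,I] (invalidations this op: 0; running total: 0)
Op 2: C3 write [C3 write: invalidate ['C1=M'] -> C3=M] -> [I,I,I,M] (invalidations this op: 1; running total: 1)
Op 3: C3 write [C3 write: already M (modified), no change] -> [I,I,I,M] (invalidations this op: 0; running total: 1)
Op 4: C2 write [C2 write: invalidate ['C3=M'] -> C2=M] -> [I,I,M,I] (invalidations this op: 1; running total: 2)
Op 5: C2 write [C2 write: already M (modified), no change] -> [I,I,M,I] (invalidations this op: 0; running total: 2)
Op 6: C0 write [C0 write: invalidate ['C2=M'] -> C0=M] -> [M,I,I,I] (invalidations this op: 1; running total: 3)
Op 7: C2 read [C2 read from I: others=['C0=M'] -> C2=S, others downsized to S] -> [S,I,S,I] (invalidations this op: 0; running total: 3)
Op 8: C2 write [C2 write: invalidate ['C0=S'] -> C2=M] -> [I,I,M,I] (invalidations this op: 1; running total: 4)
Op 9: C3 read [C3 read from I: others=['C2=M'] -> C3=S, others downsized to S] -> [I,I,S,S] (invalidations this op: 0; running total: 4)
Op 10: C3 read [C3 read: already in S, no change] -> [I,I,S,S] (invalidations this op: 0; running total: 4)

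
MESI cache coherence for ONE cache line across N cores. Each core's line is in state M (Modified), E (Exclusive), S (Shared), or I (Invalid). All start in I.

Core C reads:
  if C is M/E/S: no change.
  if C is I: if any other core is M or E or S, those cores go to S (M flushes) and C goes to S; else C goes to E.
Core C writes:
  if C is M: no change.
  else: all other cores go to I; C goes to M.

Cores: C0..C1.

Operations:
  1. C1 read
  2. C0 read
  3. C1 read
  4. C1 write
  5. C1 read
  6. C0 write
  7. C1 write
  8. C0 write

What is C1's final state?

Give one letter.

Op 1: C1 read [C1 read from I: no other sharers -> C1=E (exclusive)] -> [I,E]
Op 2: C0 read [C0 read from I: others=['C1=E'] -> C0=S, others downsized to S] -> [S,S]
Op 3: C1 read [C1 read: already in S, no change] -> [S,S]
Op 4: C1 write [C1 write: invalidate ['C0=S'] -> C1=M] -> [I,M]
Op 5: C1 read [C1 read: already in M, no change] -> [I,M]
Op 6: C0 write [C0 write: invalidate ['C1=M'] -> C0=M] -> [M,I]
Op 7: C1 write [C1 write: invalidate ['C0=M'] -> C1=M] -> [I,M]
Op 8: C0 write [C0 write: invalidate ['C1=M'] -> C0=M] -> [M,I]

Answer: I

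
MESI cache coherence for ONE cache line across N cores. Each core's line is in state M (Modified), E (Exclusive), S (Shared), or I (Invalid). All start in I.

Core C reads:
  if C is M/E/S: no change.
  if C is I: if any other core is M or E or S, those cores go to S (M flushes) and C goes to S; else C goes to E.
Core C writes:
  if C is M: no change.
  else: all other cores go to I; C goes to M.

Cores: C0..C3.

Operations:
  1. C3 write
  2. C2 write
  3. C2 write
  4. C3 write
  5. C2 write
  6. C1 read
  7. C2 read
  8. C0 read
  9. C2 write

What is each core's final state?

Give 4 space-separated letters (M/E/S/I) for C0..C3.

Answer: I I M I

Derivation:
Op 1: C3 write [C3 write: invalidate none -> C3=M] -> [I,I,I,M]
Op 2: C2 write [C2 write: invalidate ['C3=M'] -> C2=M] -> [I,I,M,I]
Op 3: C2 write [C2 write: already M (modified), no change] -> [I,I,M,I]
Op 4: C3 write [C3 write: invalidate ['C2=M'] -> C3=M] -> [I,I,I,M]
Op 5: C2 write [C2 write: invalidate ['C3=M'] -> C2=M] -> [I,I,M,I]
Op 6: C1 read [C1 read from I: others=['C2=M'] -> C1=S, others downsized to S] -> [I,S,S,I]
Op 7: C2 read [C2 read: already in S, no change] -> [I,S,S,I]
Op 8: C0 read [C0 read from I: others=['C1=S', 'C2=S'] -> C0=S, others downsized to S] -> [S,S,S,I]
Op 9: C2 write [C2 write: invalidate ['C0=S', 'C1=S'] -> C2=M] -> [I,I,M,I]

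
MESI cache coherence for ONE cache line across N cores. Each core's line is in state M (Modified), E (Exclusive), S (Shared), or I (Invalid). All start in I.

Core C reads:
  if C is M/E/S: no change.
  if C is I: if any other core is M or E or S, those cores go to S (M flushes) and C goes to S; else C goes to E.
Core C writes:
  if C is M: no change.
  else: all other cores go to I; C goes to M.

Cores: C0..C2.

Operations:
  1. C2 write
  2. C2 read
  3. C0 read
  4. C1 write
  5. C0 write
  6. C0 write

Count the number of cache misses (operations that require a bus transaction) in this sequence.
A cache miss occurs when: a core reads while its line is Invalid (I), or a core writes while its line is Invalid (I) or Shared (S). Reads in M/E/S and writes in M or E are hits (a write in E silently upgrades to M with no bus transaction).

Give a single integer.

Answer: 4

Derivation:
Op 1: C2 write [C2 write: invalidate none -> C2=M] -> [I,I,M] [MISS #1: write from I]
Op 2: C2 read [C2 read: already in M, no change] -> [I,I,M] [hit: read from M]
Op 3: C0 read [C0 read from I: others=['C2=M'] -> C0=S, others downsized to S] -> [S,I,S] [MISS #2: read from I]
Op 4: C1 write [C1 write: invalidate ['C0=S', 'C2=S'] -> C1=M] -> [I,M,I] [MISS #3: write from I]
Op 5: C0 write [C0 write: invalidate ['C1=M'] -> C0=M] -> [M,I,I] [MISS #4: write from I]
Op 6: C0 write [C0 write: already M (modified), no change] -> [M,I,I] [hit: write from M]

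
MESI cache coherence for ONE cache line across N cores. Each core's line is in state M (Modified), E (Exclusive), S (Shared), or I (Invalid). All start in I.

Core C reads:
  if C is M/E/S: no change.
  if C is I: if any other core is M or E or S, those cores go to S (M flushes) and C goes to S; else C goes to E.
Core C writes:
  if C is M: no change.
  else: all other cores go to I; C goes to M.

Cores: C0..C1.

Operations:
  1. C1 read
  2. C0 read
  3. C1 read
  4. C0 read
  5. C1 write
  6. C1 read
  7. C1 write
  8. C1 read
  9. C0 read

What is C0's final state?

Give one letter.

Answer: S

Derivation:
Op 1: C1 read [C1 read from I: no other sharers -> C1=E (exclusive)] -> [I,E]
Op 2: C0 read [C0 read from I: others=['C1=E'] -> C0=S, others downsized to S] -> [S,S]
Op 3: C1 read [C1 read: already in S, no change] -> [S,S]
Op 4: C0 read [C0 read: already in S, no change] -> [S,S]
Op 5: C1 write [C1 write: invalidate ['C0=S'] -> C1=M] -> [I,M]
Op 6: C1 read [C1 read: already in M, no change] -> [I,M]
Op 7: C1 write [C1 write: already M (modified), no change] -> [I,M]
Op 8: C1 read [C1 read: already in M, no change] -> [I,M]
Op 9: C0 read [C0 read from I: others=['C1=M'] -> C0=S, others downsized to S] -> [S,S]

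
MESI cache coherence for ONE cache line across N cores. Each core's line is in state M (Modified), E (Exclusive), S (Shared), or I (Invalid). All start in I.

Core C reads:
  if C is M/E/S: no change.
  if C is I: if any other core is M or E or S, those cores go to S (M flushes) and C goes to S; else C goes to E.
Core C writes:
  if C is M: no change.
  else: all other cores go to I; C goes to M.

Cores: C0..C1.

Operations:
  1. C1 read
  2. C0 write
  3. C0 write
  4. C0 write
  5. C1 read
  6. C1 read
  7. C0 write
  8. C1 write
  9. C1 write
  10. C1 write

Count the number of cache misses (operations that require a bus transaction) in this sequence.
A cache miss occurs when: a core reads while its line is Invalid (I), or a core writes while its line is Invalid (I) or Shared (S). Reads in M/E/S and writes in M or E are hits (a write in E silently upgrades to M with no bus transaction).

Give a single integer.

Answer: 5

Derivation:
Op 1: C1 read [C1 read from I: no other sharers -> C1=E (exclusive)] -> [I,E] [MISS #1: read from I]
Op 2: C0 write [C0 write: invalidate ['C1=E'] -> C0=M] -> [M,I] [MISS #2: write from I]
Op 3: C0 write [C0 write: already M (modified), no change] -> [M,I] [hit: write from M]
Op 4: C0 write [C0 write: already M (modified), no change] -> [M,I] [hit: write from M]
Op 5: C1 read [C1 read from I: others=['C0=M'] -> C1=S, others downsized to S] -> [S,S] [MISS #3: read from I]
Op 6: C1 read [C1 read: already in S, no change] -> [S,S] [hit: read from S]
Op 7: C0 write [C0 write: invalidate ['C1=S'] -> C0=M] -> [M,I] [MISS #4: write from S]
Op 8: C1 write [C1 write: invalidate ['C0=M'] -> C1=M] -> [I,M] [MISS #5: write from I]
Op 9: C1 write [C1 write: already M (modified), no change] -> [I,M] [hit: write from M]
Op 10: C1 write [C1 write: already M (modified), no change] -> [I,M] [hit: write from M]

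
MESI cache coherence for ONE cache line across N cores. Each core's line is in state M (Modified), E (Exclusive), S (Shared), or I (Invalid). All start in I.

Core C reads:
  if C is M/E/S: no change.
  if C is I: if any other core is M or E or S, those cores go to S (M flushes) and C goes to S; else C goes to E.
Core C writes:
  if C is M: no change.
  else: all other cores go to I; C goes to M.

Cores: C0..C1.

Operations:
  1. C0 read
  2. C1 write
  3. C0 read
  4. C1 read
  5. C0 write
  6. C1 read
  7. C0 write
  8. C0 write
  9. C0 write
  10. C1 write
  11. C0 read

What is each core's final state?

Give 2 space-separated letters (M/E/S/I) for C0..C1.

Answer: S S

Derivation:
Op 1: C0 read [C0 read from I: no other sharers -> C0=E (exclusive)] -> [E,I]
Op 2: C1 write [C1 write: invalidate ['C0=E'] -> C1=M] -> [I,M]
Op 3: C0 read [C0 read from I: others=['C1=M'] -> C0=S, others downsized to S] -> [S,S]
Op 4: C1 read [C1 read: already in S, no change] -> [S,S]
Op 5: C0 write [C0 write: invalidate ['C1=S'] -> C0=M] -> [M,I]
Op 6: C1 read [C1 read from I: others=['C0=M'] -> C1=S, others downsized to S] -> [S,S]
Op 7: C0 write [C0 write: invalidate ['C1=S'] -> C0=M] -> [M,I]
Op 8: C0 write [C0 write: already M (modified), no change] -> [M,I]
Op 9: C0 write [C0 write: already M (modified), no change] -> [M,I]
Op 10: C1 write [C1 write: invalidate ['C0=M'] -> C1=M] -> [I,M]
Op 11: C0 read [C0 read from I: others=['C1=M'] -> C0=S, others downsized to S] -> [S,S]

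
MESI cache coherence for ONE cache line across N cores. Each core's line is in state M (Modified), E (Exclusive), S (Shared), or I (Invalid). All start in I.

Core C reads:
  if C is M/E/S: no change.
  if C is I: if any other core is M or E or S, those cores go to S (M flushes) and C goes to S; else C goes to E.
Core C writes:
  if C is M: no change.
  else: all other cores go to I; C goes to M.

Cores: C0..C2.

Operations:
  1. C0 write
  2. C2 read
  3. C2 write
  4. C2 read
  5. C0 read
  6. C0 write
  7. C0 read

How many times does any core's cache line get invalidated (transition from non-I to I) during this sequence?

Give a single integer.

Op 1: C0 write [C0 write: invalidate none -> C0=M] -> [M,I,I] (invalidations this op: 0; running total: 0)
Op 2: C2 read [C2 read from I: others=['C0=M'] -> C2=S, others downsized to S] -> [S,I,S] (invalidations this op: 0; running total: 0)
Op 3: C2 write [C2 write: invalidate ['C0=S'] -> C2=M] -> [I,I,M] (invalidations this op: 1; running total: 1)
Op 4: C2 read [C2 read: already in M, no change] -> [I,I,M] (invalidations this op: 0; running total: 1)
Op 5: C0 read [C0 read from I: others=['C2=M'] -> C0=S, others downsized to S] -> [S,I,S] (invalidations this op: 0; running total: 1)
Op 6: C0 write [C0 write: invalidate ['C2=S'] -> C0=M] -> [M,I,I] (invalidations this op: 1; running total: 2)
Op 7: C0 read [C0 read: already in M, no change] -> [M,I,I] (invalidations this op: 0; running total: 2)

Answer: 2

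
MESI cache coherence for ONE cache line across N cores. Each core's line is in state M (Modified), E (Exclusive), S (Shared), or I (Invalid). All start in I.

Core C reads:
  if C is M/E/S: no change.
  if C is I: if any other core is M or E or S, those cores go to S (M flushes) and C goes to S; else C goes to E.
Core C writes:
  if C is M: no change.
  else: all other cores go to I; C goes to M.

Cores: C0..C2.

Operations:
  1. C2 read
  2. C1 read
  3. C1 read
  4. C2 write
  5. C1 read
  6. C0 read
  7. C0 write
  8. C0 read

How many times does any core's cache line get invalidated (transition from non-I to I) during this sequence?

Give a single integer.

Answer: 3

Derivation:
Op 1: C2 read [C2 read from I: no other sharers -> C2=E (exclusive)] -> [I,I,E] (invalidations this op: 0; running total: 0)
Op 2: C1 read [C1 read from I: others=['C2=E'] -> C1=S, others downsized to S] -> [I,S,S] (invalidations this op: 0; running total: 0)
Op 3: C1 read [C1 read: already in S, no change] -> [I,S,S] (invalidations this op: 0; running total: 0)
Op 4: C2 write [C2 write: invalidate ['C1=S'] -> C2=M] -> [I,I,M] (invalidations this op: 1; running total: 1)
Op 5: C1 read [C1 read from I: others=['C2=M'] -> C1=S, others downsized to S] -> [I,S,S] (invalidations this op: 0; running total: 1)
Op 6: C0 read [C0 read from I: others=['C1=S', 'C2=S'] -> C0=S, others downsized to S] -> [S,S,S] (invalidations this op: 0; running total: 1)
Op 7: C0 write [C0 write: invalidate ['C1=S', 'C2=S'] -> C0=M] -> [M,I,I] (invalidations this op: 2; running total: 3)
Op 8: C0 read [C0 read: already in M, no change] -> [M,I,I] (invalidations this op: 0; running total: 3)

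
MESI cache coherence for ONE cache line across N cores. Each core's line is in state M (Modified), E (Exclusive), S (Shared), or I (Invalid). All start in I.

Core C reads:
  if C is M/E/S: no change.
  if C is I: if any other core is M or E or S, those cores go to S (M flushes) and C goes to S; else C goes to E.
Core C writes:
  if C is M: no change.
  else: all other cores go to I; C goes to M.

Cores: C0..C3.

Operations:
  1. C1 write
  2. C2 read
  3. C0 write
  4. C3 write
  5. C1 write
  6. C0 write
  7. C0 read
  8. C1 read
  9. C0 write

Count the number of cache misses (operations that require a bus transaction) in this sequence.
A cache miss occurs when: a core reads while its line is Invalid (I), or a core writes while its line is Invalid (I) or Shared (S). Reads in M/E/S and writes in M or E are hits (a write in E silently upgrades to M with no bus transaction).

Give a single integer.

Answer: 8

Derivation:
Op 1: C1 write [C1 write: invalidate none -> C1=M] -> [I,M,I,I] [MISS #1: write from I]
Op 2: C2 read [C2 read from I: others=['C1=M'] -> C2=S, others downsized to S] -> [I,S,S,I] [MISS #2: read from I]
Op 3: C0 write [C0 write: invalidate ['C1=S', 'C2=S'] -> C0=M] -> [M,I,I,I] [MISS #3: write from I]
Op 4: C3 write [C3 write: invalidate ['C0=M'] -> C3=M] -> [I,I,I,M] [MISS #4: write from I]
Op 5: C1 write [C1 write: invalidate ['C3=M'] -> C1=M] -> [I,M,I,I] [MISS #5: write from I]
Op 6: C0 write [C0 write: invalidate ['C1=M'] -> C0=M] -> [M,I,I,I] [MISS #6: write from I]
Op 7: C0 read [C0 read: already in M, no change] -> [M,I,I,I] [hit: read from M]
Op 8: C1 read [C1 read from I: others=['C0=M'] -> C1=S, others downsized to S] -> [S,S,I,I] [MISS #7: read from I]
Op 9: C0 write [C0 write: invalidate ['C1=S'] -> C0=M] -> [M,I,I,I] [MISS #8: write from S]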